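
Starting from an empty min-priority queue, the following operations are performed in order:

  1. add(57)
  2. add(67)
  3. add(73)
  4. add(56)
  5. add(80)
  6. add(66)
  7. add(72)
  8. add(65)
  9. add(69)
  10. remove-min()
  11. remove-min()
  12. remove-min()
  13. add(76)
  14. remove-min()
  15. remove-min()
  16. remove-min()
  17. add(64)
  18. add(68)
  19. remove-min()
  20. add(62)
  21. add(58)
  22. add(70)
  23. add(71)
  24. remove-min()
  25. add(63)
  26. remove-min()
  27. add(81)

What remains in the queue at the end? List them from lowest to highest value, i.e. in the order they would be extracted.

insert 57 → {57}
insert 67 → {57, 67}
insert 73 → {57, 67, 73}
insert 56 → {56, 57, 67, 73}
insert 80 → {56, 57, 67, 73, 80}
insert 66 → {56, 57, 66, 67, 73, 80}
insert 72 → {56, 57, 66, 67, 72, 73, 80}
insert 65 → {56, 57, 65, 66, 67, 72, 73, 80}
insert 69 → {56, 57, 65, 66, 67, 69, 72, 73, 80}
remove-min → 56; now {57, 65, 66, 67, 69, 72, 73, 80}
remove-min → 57; now {65, 66, 67, 69, 72, 73, 80}
remove-min → 65; now {66, 67, 69, 72, 73, 80}
insert 76 → {66, 67, 69, 72, 73, 76, 80}
remove-min → 66; now {67, 69, 72, 73, 76, 80}
remove-min → 67; now {69, 72, 73, 76, 80}
remove-min → 69; now {72, 73, 76, 80}
insert 64 → {64, 72, 73, 76, 80}
insert 68 → {64, 68, 72, 73, 76, 80}
remove-min → 64; now {68, 72, 73, 76, 80}
insert 62 → {62, 68, 72, 73, 76, 80}
insert 58 → {58, 62, 68, 72, 73, 76, 80}
insert 70 → {58, 62, 68, 70, 72, 73, 76, 80}
insert 71 → {58, 62, 68, 70, 71, 72, 73, 76, 80}
remove-min → 58; now {62, 68, 70, 71, 72, 73, 76, 80}
insert 63 → {62, 63, 68, 70, 71, 72, 73, 76, 80}
remove-min → 62; now {63, 68, 70, 71, 72, 73, 76, 80}
insert 81 → {63, 68, 70, 71, 72, 73, 76, 80, 81}

63 → 68 → 70 → 71 → 72 → 73 → 76 → 80 → 81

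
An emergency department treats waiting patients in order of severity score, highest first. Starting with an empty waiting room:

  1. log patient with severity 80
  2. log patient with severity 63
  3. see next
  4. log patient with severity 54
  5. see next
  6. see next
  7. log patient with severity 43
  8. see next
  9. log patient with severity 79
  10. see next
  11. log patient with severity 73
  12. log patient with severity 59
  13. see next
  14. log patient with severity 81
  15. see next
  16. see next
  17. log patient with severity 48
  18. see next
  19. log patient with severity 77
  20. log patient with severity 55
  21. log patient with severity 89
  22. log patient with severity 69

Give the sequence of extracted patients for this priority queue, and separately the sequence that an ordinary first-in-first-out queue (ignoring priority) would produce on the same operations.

insert 80 → {80}
insert 63 → {80, 63}
see next → 80; now {63}
insert 54 → {63, 54}
see next → 63; now {54}
see next → 54; now {}
insert 43 → {43}
see next → 43; now {}
insert 79 → {79}
see next → 79; now {}
insert 73 → {73}
insert 59 → {73, 59}
see next → 73; now {59}
insert 81 → {81, 59}
see next → 81; now {59}
see next → 59; now {}
insert 48 → {48}
see next → 48; now {}
insert 77 → {77}
insert 55 → {77, 55}
insert 89 → {89, 77, 55}
insert 69 → {89, 77, 69, 55}

priority queue: [80, 63, 54, 43, 79, 73, 81, 59, 48]; FIFO queue: [80, 63, 54, 43, 79, 73, 59, 81, 48]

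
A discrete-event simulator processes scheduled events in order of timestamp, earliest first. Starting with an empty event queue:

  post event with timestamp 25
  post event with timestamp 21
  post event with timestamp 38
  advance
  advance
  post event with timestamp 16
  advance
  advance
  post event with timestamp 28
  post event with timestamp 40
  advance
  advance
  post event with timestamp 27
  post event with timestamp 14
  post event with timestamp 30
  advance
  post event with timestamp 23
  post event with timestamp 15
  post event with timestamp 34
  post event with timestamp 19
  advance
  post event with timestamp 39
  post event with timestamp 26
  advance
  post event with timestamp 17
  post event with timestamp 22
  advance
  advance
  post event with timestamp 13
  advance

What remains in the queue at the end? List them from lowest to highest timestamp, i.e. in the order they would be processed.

23, 26, 27, 30, 34, 39

insert 25 → {25}
insert 21 → {21, 25}
insert 38 → {21, 25, 38}
advance → 21; now {25, 38}
advance → 25; now {38}
insert 16 → {16, 38}
advance → 16; now {38}
advance → 38; now {}
insert 28 → {28}
insert 40 → {28, 40}
advance → 28; now {40}
advance → 40; now {}
insert 27 → {27}
insert 14 → {14, 27}
insert 30 → {14, 27, 30}
advance → 14; now {27, 30}
insert 23 → {23, 27, 30}
insert 15 → {15, 23, 27, 30}
insert 34 → {15, 23, 27, 30, 34}
insert 19 → {15, 19, 23, 27, 30, 34}
advance → 15; now {19, 23, 27, 30, 34}
insert 39 → {19, 23, 27, 30, 34, 39}
insert 26 → {19, 23, 26, 27, 30, 34, 39}
advance → 19; now {23, 26, 27, 30, 34, 39}
insert 17 → {17, 23, 26, 27, 30, 34, 39}
insert 22 → {17, 22, 23, 26, 27, 30, 34, 39}
advance → 17; now {22, 23, 26, 27, 30, 34, 39}
advance → 22; now {23, 26, 27, 30, 34, 39}
insert 13 → {13, 23, 26, 27, 30, 34, 39}
advance → 13; now {23, 26, 27, 30, 34, 39}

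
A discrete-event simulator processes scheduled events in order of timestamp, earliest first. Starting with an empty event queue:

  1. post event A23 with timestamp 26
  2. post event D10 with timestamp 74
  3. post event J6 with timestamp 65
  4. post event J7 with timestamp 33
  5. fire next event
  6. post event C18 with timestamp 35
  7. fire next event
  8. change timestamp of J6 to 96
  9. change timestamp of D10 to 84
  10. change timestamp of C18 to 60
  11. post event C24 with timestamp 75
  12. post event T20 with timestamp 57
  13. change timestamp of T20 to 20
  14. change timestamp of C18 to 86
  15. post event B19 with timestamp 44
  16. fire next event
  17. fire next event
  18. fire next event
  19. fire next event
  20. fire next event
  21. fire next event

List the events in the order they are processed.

A23 → J7 → T20 → B19 → C24 → D10 → C18 → J6

add A23 (timestamp 26) → {A23:26}
add D10 (timestamp 74) → {A23:26, D10:74}
add J6 (timestamp 65) → {A23:26, J6:65, D10:74}
add J7 (timestamp 33) → {A23:26, J7:33, J6:65, D10:74}
fire next event → A23; now {J7:33, J6:65, D10:74}
add C18 (timestamp 35) → {J7:33, C18:35, J6:65, D10:74}
fire next event → J7; now {C18:35, J6:65, D10:74}
update J6 to timestamp 96 → {C18:35, D10:74, J6:96}
update D10 to timestamp 84 → {C18:35, D10:84, J6:96}
update C18 to timestamp 60 → {C18:60, D10:84, J6:96}
add C24 (timestamp 75) → {C18:60, C24:75, D10:84, J6:96}
add T20 (timestamp 57) → {T20:57, C18:60, C24:75, D10:84, J6:96}
update T20 to timestamp 20 → {T20:20, C18:60, C24:75, D10:84, J6:96}
update C18 to timestamp 86 → {T20:20, C24:75, D10:84, C18:86, J6:96}
add B19 (timestamp 44) → {T20:20, B19:44, C24:75, D10:84, C18:86, J6:96}
fire next event → T20; now {B19:44, C24:75, D10:84, C18:86, J6:96}
fire next event → B19; now {C24:75, D10:84, C18:86, J6:96}
fire next event → C24; now {D10:84, C18:86, J6:96}
fire next event → D10; now {C18:86, J6:96}
fire next event → C18; now {J6:96}
fire next event → J6; now {}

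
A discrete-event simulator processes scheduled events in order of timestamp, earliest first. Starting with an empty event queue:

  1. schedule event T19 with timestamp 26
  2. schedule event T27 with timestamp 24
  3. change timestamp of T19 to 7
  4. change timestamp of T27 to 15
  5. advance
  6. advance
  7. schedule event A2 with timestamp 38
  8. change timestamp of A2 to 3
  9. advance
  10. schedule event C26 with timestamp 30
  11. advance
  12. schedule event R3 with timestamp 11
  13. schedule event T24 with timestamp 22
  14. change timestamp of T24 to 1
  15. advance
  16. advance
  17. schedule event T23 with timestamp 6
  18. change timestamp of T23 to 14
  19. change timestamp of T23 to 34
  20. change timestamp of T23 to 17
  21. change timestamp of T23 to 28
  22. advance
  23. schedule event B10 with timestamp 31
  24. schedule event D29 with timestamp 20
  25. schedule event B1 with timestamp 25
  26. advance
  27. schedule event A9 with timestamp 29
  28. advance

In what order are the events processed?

[T19, T27, A2, C26, T24, R3, T23, D29, B1]

add T19 (timestamp 26) → {T19:26}
add T27 (timestamp 24) → {T27:24, T19:26}
update T19 to timestamp 7 → {T19:7, T27:24}
update T27 to timestamp 15 → {T19:7, T27:15}
advance → T19; now {T27:15}
advance → T27; now {}
add A2 (timestamp 38) → {A2:38}
update A2 to timestamp 3 → {A2:3}
advance → A2; now {}
add C26 (timestamp 30) → {C26:30}
advance → C26; now {}
add R3 (timestamp 11) → {R3:11}
add T24 (timestamp 22) → {R3:11, T24:22}
update T24 to timestamp 1 → {T24:1, R3:11}
advance → T24; now {R3:11}
advance → R3; now {}
add T23 (timestamp 6) → {T23:6}
update T23 to timestamp 14 → {T23:14}
update T23 to timestamp 34 → {T23:34}
update T23 to timestamp 17 → {T23:17}
update T23 to timestamp 28 → {T23:28}
advance → T23; now {}
add B10 (timestamp 31) → {B10:31}
add D29 (timestamp 20) → {D29:20, B10:31}
add B1 (timestamp 25) → {D29:20, B1:25, B10:31}
advance → D29; now {B1:25, B10:31}
add A9 (timestamp 29) → {B1:25, A9:29, B10:31}
advance → B1; now {A9:29, B10:31}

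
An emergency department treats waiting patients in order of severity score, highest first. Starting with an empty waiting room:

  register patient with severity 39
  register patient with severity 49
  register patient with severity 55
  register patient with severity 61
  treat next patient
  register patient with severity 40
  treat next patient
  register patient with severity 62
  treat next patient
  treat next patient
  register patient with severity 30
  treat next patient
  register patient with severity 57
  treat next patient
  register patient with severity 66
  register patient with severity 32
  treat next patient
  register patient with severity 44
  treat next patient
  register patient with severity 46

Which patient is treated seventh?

insert 39 → {39}
insert 49 → {49, 39}
insert 55 → {55, 49, 39}
insert 61 → {61, 55, 49, 39}
treat next patient → 61; now {55, 49, 39}
insert 40 → {55, 49, 40, 39}
treat next patient → 55; now {49, 40, 39}
insert 62 → {62, 49, 40, 39}
treat next patient → 62; now {49, 40, 39}
treat next patient → 49; now {40, 39}
insert 30 → {40, 39, 30}
treat next patient → 40; now {39, 30}
insert 57 → {57, 39, 30}
treat next patient → 57; now {39, 30}
insert 66 → {66, 39, 30}
insert 32 → {66, 39, 32, 30}
treat next patient → 66; now {39, 32, 30}
insert 44 → {44, 39, 32, 30}
treat next patient → 44; now {39, 32, 30}
insert 46 → {46, 39, 32, 30}

66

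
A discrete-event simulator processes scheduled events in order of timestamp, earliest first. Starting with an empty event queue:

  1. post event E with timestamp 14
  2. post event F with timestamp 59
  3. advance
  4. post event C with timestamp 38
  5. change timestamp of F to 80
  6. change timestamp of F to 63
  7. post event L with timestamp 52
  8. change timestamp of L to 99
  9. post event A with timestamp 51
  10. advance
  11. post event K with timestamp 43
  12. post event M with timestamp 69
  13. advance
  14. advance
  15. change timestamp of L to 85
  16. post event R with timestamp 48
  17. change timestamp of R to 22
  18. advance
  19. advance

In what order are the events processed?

[E, C, K, A, R, F]

add E (timestamp 14) → {E:14}
add F (timestamp 59) → {E:14, F:59}
advance → E; now {F:59}
add C (timestamp 38) → {C:38, F:59}
update F to timestamp 80 → {C:38, F:80}
update F to timestamp 63 → {C:38, F:63}
add L (timestamp 52) → {C:38, L:52, F:63}
update L to timestamp 99 → {C:38, F:63, L:99}
add A (timestamp 51) → {C:38, A:51, F:63, L:99}
advance → C; now {A:51, F:63, L:99}
add K (timestamp 43) → {K:43, A:51, F:63, L:99}
add M (timestamp 69) → {K:43, A:51, F:63, M:69, L:99}
advance → K; now {A:51, F:63, M:69, L:99}
advance → A; now {F:63, M:69, L:99}
update L to timestamp 85 → {F:63, M:69, L:85}
add R (timestamp 48) → {R:48, F:63, M:69, L:85}
update R to timestamp 22 → {R:22, F:63, M:69, L:85}
advance → R; now {F:63, M:69, L:85}
advance → F; now {M:69, L:85}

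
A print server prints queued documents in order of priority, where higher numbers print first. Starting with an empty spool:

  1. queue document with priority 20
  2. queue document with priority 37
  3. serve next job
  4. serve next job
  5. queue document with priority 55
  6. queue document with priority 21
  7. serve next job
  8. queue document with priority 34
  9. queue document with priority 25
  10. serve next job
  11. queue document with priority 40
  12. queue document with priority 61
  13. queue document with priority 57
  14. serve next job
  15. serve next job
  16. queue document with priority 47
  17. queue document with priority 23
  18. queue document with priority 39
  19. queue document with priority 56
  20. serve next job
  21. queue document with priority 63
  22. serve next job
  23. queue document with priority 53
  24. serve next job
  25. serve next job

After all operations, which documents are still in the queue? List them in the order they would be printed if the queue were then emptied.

insert 20 → {20}
insert 37 → {37, 20}
serve next job → 37; now {20}
serve next job → 20; now {}
insert 55 → {55}
insert 21 → {55, 21}
serve next job → 55; now {21}
insert 34 → {34, 21}
insert 25 → {34, 25, 21}
serve next job → 34; now {25, 21}
insert 40 → {40, 25, 21}
insert 61 → {61, 40, 25, 21}
insert 57 → {61, 57, 40, 25, 21}
serve next job → 61; now {57, 40, 25, 21}
serve next job → 57; now {40, 25, 21}
insert 47 → {47, 40, 25, 21}
insert 23 → {47, 40, 25, 23, 21}
insert 39 → {47, 40, 39, 25, 23, 21}
insert 56 → {56, 47, 40, 39, 25, 23, 21}
serve next job → 56; now {47, 40, 39, 25, 23, 21}
insert 63 → {63, 47, 40, 39, 25, 23, 21}
serve next job → 63; now {47, 40, 39, 25, 23, 21}
insert 53 → {53, 47, 40, 39, 25, 23, 21}
serve next job → 53; now {47, 40, 39, 25, 23, 21}
serve next job → 47; now {40, 39, 25, 23, 21}

[40, 39, 25, 23, 21]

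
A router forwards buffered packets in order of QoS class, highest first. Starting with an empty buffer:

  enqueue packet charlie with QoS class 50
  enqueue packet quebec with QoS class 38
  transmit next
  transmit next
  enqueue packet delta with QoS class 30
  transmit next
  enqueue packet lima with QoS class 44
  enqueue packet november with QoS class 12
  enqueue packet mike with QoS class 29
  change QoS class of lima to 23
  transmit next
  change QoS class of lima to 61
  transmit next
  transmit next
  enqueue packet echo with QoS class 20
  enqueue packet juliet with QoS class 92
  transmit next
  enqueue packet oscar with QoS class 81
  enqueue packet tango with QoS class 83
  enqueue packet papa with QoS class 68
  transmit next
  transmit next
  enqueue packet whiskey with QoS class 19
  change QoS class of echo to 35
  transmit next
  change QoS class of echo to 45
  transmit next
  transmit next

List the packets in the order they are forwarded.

charlie, quebec, delta, mike, lima, november, juliet, tango, oscar, papa, echo, whiskey

add charlie (QoS class 50) → {charlie:50}
add quebec (QoS class 38) → {charlie:50, quebec:38}
transmit next → charlie; now {quebec:38}
transmit next → quebec; now {}
add delta (QoS class 30) → {delta:30}
transmit next → delta; now {}
add lima (QoS class 44) → {lima:44}
add november (QoS class 12) → {lima:44, november:12}
add mike (QoS class 29) → {lima:44, mike:29, november:12}
update lima to QoS class 23 → {mike:29, lima:23, november:12}
transmit next → mike; now {lima:23, november:12}
update lima to QoS class 61 → {lima:61, november:12}
transmit next → lima; now {november:12}
transmit next → november; now {}
add echo (QoS class 20) → {echo:20}
add juliet (QoS class 92) → {juliet:92, echo:20}
transmit next → juliet; now {echo:20}
add oscar (QoS class 81) → {oscar:81, echo:20}
add tango (QoS class 83) → {tango:83, oscar:81, echo:20}
add papa (QoS class 68) → {tango:83, oscar:81, papa:68, echo:20}
transmit next → tango; now {oscar:81, papa:68, echo:20}
transmit next → oscar; now {papa:68, echo:20}
add whiskey (QoS class 19) → {papa:68, echo:20, whiskey:19}
update echo to QoS class 35 → {papa:68, echo:35, whiskey:19}
transmit next → papa; now {echo:35, whiskey:19}
update echo to QoS class 45 → {echo:45, whiskey:19}
transmit next → echo; now {whiskey:19}
transmit next → whiskey; now {}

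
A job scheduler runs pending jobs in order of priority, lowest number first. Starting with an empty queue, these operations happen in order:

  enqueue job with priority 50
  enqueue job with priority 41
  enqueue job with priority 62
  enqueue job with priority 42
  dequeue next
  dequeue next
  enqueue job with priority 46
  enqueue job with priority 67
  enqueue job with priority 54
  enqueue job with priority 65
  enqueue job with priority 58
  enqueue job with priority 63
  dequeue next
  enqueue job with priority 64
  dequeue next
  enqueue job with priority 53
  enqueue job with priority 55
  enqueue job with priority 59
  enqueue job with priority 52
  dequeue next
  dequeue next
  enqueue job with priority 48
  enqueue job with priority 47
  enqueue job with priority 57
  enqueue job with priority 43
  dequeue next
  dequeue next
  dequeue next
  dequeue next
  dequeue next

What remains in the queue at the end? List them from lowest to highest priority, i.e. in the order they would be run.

insert 50 → {50}
insert 41 → {41, 50}
insert 62 → {41, 50, 62}
insert 42 → {41, 42, 50, 62}
dequeue next → 41; now {42, 50, 62}
dequeue next → 42; now {50, 62}
insert 46 → {46, 50, 62}
insert 67 → {46, 50, 62, 67}
insert 54 → {46, 50, 54, 62, 67}
insert 65 → {46, 50, 54, 62, 65, 67}
insert 58 → {46, 50, 54, 58, 62, 65, 67}
insert 63 → {46, 50, 54, 58, 62, 63, 65, 67}
dequeue next → 46; now {50, 54, 58, 62, 63, 65, 67}
insert 64 → {50, 54, 58, 62, 63, 64, 65, 67}
dequeue next → 50; now {54, 58, 62, 63, 64, 65, 67}
insert 53 → {53, 54, 58, 62, 63, 64, 65, 67}
insert 55 → {53, 54, 55, 58, 62, 63, 64, 65, 67}
insert 59 → {53, 54, 55, 58, 59, 62, 63, 64, 65, 67}
insert 52 → {52, 53, 54, 55, 58, 59, 62, 63, 64, 65, 67}
dequeue next → 52; now {53, 54, 55, 58, 59, 62, 63, 64, 65, 67}
dequeue next → 53; now {54, 55, 58, 59, 62, 63, 64, 65, 67}
insert 48 → {48, 54, 55, 58, 59, 62, 63, 64, 65, 67}
insert 47 → {47, 48, 54, 55, 58, 59, 62, 63, 64, 65, 67}
insert 57 → {47, 48, 54, 55, 57, 58, 59, 62, 63, 64, 65, 67}
insert 43 → {43, 47, 48, 54, 55, 57, 58, 59, 62, 63, 64, 65, 67}
dequeue next → 43; now {47, 48, 54, 55, 57, 58, 59, 62, 63, 64, 65, 67}
dequeue next → 47; now {48, 54, 55, 57, 58, 59, 62, 63, 64, 65, 67}
dequeue next → 48; now {54, 55, 57, 58, 59, 62, 63, 64, 65, 67}
dequeue next → 54; now {55, 57, 58, 59, 62, 63, 64, 65, 67}
dequeue next → 55; now {57, 58, 59, 62, 63, 64, 65, 67}

57 → 58 → 59 → 62 → 63 → 64 → 65 → 67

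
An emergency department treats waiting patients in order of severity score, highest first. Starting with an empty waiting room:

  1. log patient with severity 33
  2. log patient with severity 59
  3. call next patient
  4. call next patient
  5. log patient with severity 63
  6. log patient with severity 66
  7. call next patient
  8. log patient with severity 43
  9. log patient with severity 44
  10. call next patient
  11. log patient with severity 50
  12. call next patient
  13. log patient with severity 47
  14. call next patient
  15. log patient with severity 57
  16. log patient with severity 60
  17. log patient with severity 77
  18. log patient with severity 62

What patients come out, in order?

insert 33 → {33}
insert 59 → {59, 33}
call next patient → 59; now {33}
call next patient → 33; now {}
insert 63 → {63}
insert 66 → {66, 63}
call next patient → 66; now {63}
insert 43 → {63, 43}
insert 44 → {63, 44, 43}
call next patient → 63; now {44, 43}
insert 50 → {50, 44, 43}
call next patient → 50; now {44, 43}
insert 47 → {47, 44, 43}
call next patient → 47; now {44, 43}
insert 57 → {57, 44, 43}
insert 60 → {60, 57, 44, 43}
insert 77 → {77, 60, 57, 44, 43}
insert 62 → {77, 62, 60, 57, 44, 43}

[59, 33, 66, 63, 50, 47]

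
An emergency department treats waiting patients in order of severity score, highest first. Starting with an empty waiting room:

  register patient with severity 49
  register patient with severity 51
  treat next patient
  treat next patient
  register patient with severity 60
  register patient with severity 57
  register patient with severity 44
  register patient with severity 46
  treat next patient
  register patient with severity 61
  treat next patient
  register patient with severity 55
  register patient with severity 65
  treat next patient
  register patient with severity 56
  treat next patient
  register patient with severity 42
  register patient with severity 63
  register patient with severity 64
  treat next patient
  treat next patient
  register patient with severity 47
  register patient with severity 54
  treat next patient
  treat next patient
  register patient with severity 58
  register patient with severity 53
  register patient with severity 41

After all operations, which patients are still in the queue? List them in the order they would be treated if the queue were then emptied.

insert 49 → {49}
insert 51 → {51, 49}
treat next patient → 51; now {49}
treat next patient → 49; now {}
insert 60 → {60}
insert 57 → {60, 57}
insert 44 → {60, 57, 44}
insert 46 → {60, 57, 46, 44}
treat next patient → 60; now {57, 46, 44}
insert 61 → {61, 57, 46, 44}
treat next patient → 61; now {57, 46, 44}
insert 55 → {57, 55, 46, 44}
insert 65 → {65, 57, 55, 46, 44}
treat next patient → 65; now {57, 55, 46, 44}
insert 56 → {57, 56, 55, 46, 44}
treat next patient → 57; now {56, 55, 46, 44}
insert 42 → {56, 55, 46, 44, 42}
insert 63 → {63, 56, 55, 46, 44, 42}
insert 64 → {64, 63, 56, 55, 46, 44, 42}
treat next patient → 64; now {63, 56, 55, 46, 44, 42}
treat next patient → 63; now {56, 55, 46, 44, 42}
insert 47 → {56, 55, 47, 46, 44, 42}
insert 54 → {56, 55, 54, 47, 46, 44, 42}
treat next patient → 56; now {55, 54, 47, 46, 44, 42}
treat next patient → 55; now {54, 47, 46, 44, 42}
insert 58 → {58, 54, 47, 46, 44, 42}
insert 53 → {58, 54, 53, 47, 46, 44, 42}
insert 41 → {58, 54, 53, 47, 46, 44, 42, 41}

58 → 54 → 53 → 47 → 46 → 44 → 42 → 41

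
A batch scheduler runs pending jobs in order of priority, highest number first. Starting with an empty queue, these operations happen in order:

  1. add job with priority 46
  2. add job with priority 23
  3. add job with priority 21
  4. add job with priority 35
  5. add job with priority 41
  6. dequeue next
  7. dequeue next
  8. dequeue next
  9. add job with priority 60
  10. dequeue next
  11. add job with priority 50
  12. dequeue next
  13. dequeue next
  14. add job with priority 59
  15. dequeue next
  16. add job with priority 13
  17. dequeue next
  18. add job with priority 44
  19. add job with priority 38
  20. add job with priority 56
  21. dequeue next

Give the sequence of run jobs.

[46, 41, 35, 60, 50, 23, 59, 21, 56]

insert 46 → {46}
insert 23 → {46, 23}
insert 21 → {46, 23, 21}
insert 35 → {46, 35, 23, 21}
insert 41 → {46, 41, 35, 23, 21}
dequeue next → 46; now {41, 35, 23, 21}
dequeue next → 41; now {35, 23, 21}
dequeue next → 35; now {23, 21}
insert 60 → {60, 23, 21}
dequeue next → 60; now {23, 21}
insert 50 → {50, 23, 21}
dequeue next → 50; now {23, 21}
dequeue next → 23; now {21}
insert 59 → {59, 21}
dequeue next → 59; now {21}
insert 13 → {21, 13}
dequeue next → 21; now {13}
insert 44 → {44, 13}
insert 38 → {44, 38, 13}
insert 56 → {56, 44, 38, 13}
dequeue next → 56; now {44, 38, 13}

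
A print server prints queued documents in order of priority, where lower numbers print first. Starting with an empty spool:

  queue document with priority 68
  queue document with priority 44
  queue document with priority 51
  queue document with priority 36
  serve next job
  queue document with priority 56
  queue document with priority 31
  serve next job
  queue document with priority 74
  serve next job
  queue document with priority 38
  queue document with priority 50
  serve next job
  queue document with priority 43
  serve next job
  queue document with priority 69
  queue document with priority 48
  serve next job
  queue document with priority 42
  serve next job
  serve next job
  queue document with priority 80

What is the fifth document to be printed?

43

insert 68 → {68}
insert 44 → {44, 68}
insert 51 → {44, 51, 68}
insert 36 → {36, 44, 51, 68}
serve next job → 36; now {44, 51, 68}
insert 56 → {44, 51, 56, 68}
insert 31 → {31, 44, 51, 56, 68}
serve next job → 31; now {44, 51, 56, 68}
insert 74 → {44, 51, 56, 68, 74}
serve next job → 44; now {51, 56, 68, 74}
insert 38 → {38, 51, 56, 68, 74}
insert 50 → {38, 50, 51, 56, 68, 74}
serve next job → 38; now {50, 51, 56, 68, 74}
insert 43 → {43, 50, 51, 56, 68, 74}
serve next job → 43; now {50, 51, 56, 68, 74}
insert 69 → {50, 51, 56, 68, 69, 74}
insert 48 → {48, 50, 51, 56, 68, 69, 74}
serve next job → 48; now {50, 51, 56, 68, 69, 74}
insert 42 → {42, 50, 51, 56, 68, 69, 74}
serve next job → 42; now {50, 51, 56, 68, 69, 74}
serve next job → 50; now {51, 56, 68, 69, 74}
insert 80 → {51, 56, 68, 69, 74, 80}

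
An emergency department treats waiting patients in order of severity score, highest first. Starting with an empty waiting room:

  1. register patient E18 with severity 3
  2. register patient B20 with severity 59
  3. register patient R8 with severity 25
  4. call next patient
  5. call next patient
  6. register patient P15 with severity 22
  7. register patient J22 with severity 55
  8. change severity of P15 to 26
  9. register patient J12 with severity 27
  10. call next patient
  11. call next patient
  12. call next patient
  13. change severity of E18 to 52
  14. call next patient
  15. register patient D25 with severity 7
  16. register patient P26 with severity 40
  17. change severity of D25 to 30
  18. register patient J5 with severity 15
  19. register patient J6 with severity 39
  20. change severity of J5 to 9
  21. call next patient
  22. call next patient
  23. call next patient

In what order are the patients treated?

[B20, R8, J22, J12, P15, E18, P26, J6, D25]

add E18 (severity 3) → {E18:3}
add B20 (severity 59) → {B20:59, E18:3}
add R8 (severity 25) → {B20:59, R8:25, E18:3}
call next patient → B20; now {R8:25, E18:3}
call next patient → R8; now {E18:3}
add P15 (severity 22) → {P15:22, E18:3}
add J22 (severity 55) → {J22:55, P15:22, E18:3}
update P15 to severity 26 → {J22:55, P15:26, E18:3}
add J12 (severity 27) → {J22:55, J12:27, P15:26, E18:3}
call next patient → J22; now {J12:27, P15:26, E18:3}
call next patient → J12; now {P15:26, E18:3}
call next patient → P15; now {E18:3}
update E18 to severity 52 → {E18:52}
call next patient → E18; now {}
add D25 (severity 7) → {D25:7}
add P26 (severity 40) → {P26:40, D25:7}
update D25 to severity 30 → {P26:40, D25:30}
add J5 (severity 15) → {P26:40, D25:30, J5:15}
add J6 (severity 39) → {P26:40, J6:39, D25:30, J5:15}
update J5 to severity 9 → {P26:40, J6:39, D25:30, J5:9}
call next patient → P26; now {J6:39, D25:30, J5:9}
call next patient → J6; now {D25:30, J5:9}
call next patient → D25; now {J5:9}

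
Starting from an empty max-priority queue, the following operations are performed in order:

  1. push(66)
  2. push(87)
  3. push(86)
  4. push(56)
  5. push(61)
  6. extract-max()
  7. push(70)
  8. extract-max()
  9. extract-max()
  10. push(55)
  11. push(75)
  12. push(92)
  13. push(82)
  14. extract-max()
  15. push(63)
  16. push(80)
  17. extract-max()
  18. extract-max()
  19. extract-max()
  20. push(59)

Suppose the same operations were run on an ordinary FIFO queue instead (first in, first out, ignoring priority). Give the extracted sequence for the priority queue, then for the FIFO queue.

priority queue: 87 → 86 → 70 → 92 → 82 → 80 → 75; FIFO queue: 66 → 87 → 86 → 56 → 61 → 70 → 55

insert 66 → {66}
insert 87 → {87, 66}
insert 86 → {87, 86, 66}
insert 56 → {87, 86, 66, 56}
insert 61 → {87, 86, 66, 61, 56}
extract-max → 87; now {86, 66, 61, 56}
insert 70 → {86, 70, 66, 61, 56}
extract-max → 86; now {70, 66, 61, 56}
extract-max → 70; now {66, 61, 56}
insert 55 → {66, 61, 56, 55}
insert 75 → {75, 66, 61, 56, 55}
insert 92 → {92, 75, 66, 61, 56, 55}
insert 82 → {92, 82, 75, 66, 61, 56, 55}
extract-max → 92; now {82, 75, 66, 61, 56, 55}
insert 63 → {82, 75, 66, 63, 61, 56, 55}
insert 80 → {82, 80, 75, 66, 63, 61, 56, 55}
extract-max → 82; now {80, 75, 66, 63, 61, 56, 55}
extract-max → 80; now {75, 66, 63, 61, 56, 55}
extract-max → 75; now {66, 63, 61, 56, 55}
insert 59 → {66, 63, 61, 59, 56, 55}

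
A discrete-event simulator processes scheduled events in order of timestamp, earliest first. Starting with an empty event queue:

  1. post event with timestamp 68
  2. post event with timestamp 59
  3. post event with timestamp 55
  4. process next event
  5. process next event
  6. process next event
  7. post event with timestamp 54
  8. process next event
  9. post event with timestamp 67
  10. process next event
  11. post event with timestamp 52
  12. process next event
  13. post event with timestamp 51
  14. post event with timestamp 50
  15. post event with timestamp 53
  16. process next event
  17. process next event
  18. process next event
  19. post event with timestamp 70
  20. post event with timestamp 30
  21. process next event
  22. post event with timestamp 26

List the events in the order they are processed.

55, 59, 68, 54, 67, 52, 50, 51, 53, 30

insert 68 → {68}
insert 59 → {59, 68}
insert 55 → {55, 59, 68}
process next event → 55; now {59, 68}
process next event → 59; now {68}
process next event → 68; now {}
insert 54 → {54}
process next event → 54; now {}
insert 67 → {67}
process next event → 67; now {}
insert 52 → {52}
process next event → 52; now {}
insert 51 → {51}
insert 50 → {50, 51}
insert 53 → {50, 51, 53}
process next event → 50; now {51, 53}
process next event → 51; now {53}
process next event → 53; now {}
insert 70 → {70}
insert 30 → {30, 70}
process next event → 30; now {70}
insert 26 → {26, 70}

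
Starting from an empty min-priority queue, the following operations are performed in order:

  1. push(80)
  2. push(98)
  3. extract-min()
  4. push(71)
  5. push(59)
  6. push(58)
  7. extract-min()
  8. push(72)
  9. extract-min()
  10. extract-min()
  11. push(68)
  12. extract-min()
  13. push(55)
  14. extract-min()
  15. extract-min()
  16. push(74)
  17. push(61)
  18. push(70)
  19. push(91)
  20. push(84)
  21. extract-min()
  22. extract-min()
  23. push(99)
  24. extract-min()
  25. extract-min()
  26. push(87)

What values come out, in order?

insert 80 → {80}
insert 98 → {80, 98}
extract-min → 80; now {98}
insert 71 → {71, 98}
insert 59 → {59, 71, 98}
insert 58 → {58, 59, 71, 98}
extract-min → 58; now {59, 71, 98}
insert 72 → {59, 71, 72, 98}
extract-min → 59; now {71, 72, 98}
extract-min → 71; now {72, 98}
insert 68 → {68, 72, 98}
extract-min → 68; now {72, 98}
insert 55 → {55, 72, 98}
extract-min → 55; now {72, 98}
extract-min → 72; now {98}
insert 74 → {74, 98}
insert 61 → {61, 74, 98}
insert 70 → {61, 70, 74, 98}
insert 91 → {61, 70, 74, 91, 98}
insert 84 → {61, 70, 74, 84, 91, 98}
extract-min → 61; now {70, 74, 84, 91, 98}
extract-min → 70; now {74, 84, 91, 98}
insert 99 → {74, 84, 91, 98, 99}
extract-min → 74; now {84, 91, 98, 99}
extract-min → 84; now {91, 98, 99}
insert 87 → {87, 91, 98, 99}

80 → 58 → 59 → 71 → 68 → 55 → 72 → 61 → 70 → 74 → 84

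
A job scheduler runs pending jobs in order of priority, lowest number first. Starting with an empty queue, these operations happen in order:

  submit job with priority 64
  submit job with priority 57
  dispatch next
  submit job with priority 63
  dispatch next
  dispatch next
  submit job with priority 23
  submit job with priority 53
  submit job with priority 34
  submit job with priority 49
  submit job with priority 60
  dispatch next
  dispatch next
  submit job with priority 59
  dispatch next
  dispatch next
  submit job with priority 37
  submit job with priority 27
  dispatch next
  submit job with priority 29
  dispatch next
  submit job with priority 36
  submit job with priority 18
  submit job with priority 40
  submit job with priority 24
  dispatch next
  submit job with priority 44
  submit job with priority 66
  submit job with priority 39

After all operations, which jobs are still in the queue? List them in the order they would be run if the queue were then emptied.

[24, 36, 37, 39, 40, 44, 59, 60, 66]

insert 64 → {64}
insert 57 → {57, 64}
dispatch next → 57; now {64}
insert 63 → {63, 64}
dispatch next → 63; now {64}
dispatch next → 64; now {}
insert 23 → {23}
insert 53 → {23, 53}
insert 34 → {23, 34, 53}
insert 49 → {23, 34, 49, 53}
insert 60 → {23, 34, 49, 53, 60}
dispatch next → 23; now {34, 49, 53, 60}
dispatch next → 34; now {49, 53, 60}
insert 59 → {49, 53, 59, 60}
dispatch next → 49; now {53, 59, 60}
dispatch next → 53; now {59, 60}
insert 37 → {37, 59, 60}
insert 27 → {27, 37, 59, 60}
dispatch next → 27; now {37, 59, 60}
insert 29 → {29, 37, 59, 60}
dispatch next → 29; now {37, 59, 60}
insert 36 → {36, 37, 59, 60}
insert 18 → {18, 36, 37, 59, 60}
insert 40 → {18, 36, 37, 40, 59, 60}
insert 24 → {18, 24, 36, 37, 40, 59, 60}
dispatch next → 18; now {24, 36, 37, 40, 59, 60}
insert 44 → {24, 36, 37, 40, 44, 59, 60}
insert 66 → {24, 36, 37, 40, 44, 59, 60, 66}
insert 39 → {24, 36, 37, 39, 40, 44, 59, 60, 66}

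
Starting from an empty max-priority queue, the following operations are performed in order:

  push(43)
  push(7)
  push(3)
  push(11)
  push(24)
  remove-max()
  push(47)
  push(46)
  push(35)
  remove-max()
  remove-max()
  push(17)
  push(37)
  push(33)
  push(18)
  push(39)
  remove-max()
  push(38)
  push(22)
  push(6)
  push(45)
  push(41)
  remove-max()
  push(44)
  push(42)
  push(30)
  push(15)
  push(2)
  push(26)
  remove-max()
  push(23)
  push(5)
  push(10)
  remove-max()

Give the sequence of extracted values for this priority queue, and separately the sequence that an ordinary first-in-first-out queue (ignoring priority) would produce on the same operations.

insert 43 → {43}
insert 7 → {43, 7}
insert 3 → {43, 7, 3}
insert 11 → {43, 11, 7, 3}
insert 24 → {43, 24, 11, 7, 3}
remove-max → 43; now {24, 11, 7, 3}
insert 47 → {47, 24, 11, 7, 3}
insert 46 → {47, 46, 24, 11, 7, 3}
insert 35 → {47, 46, 35, 24, 11, 7, 3}
remove-max → 47; now {46, 35, 24, 11, 7, 3}
remove-max → 46; now {35, 24, 11, 7, 3}
insert 17 → {35, 24, 17, 11, 7, 3}
insert 37 → {37, 35, 24, 17, 11, 7, 3}
insert 33 → {37, 35, 33, 24, 17, 11, 7, 3}
insert 18 → {37, 35, 33, 24, 18, 17, 11, 7, 3}
insert 39 → {39, 37, 35, 33, 24, 18, 17, 11, 7, 3}
remove-max → 39; now {37, 35, 33, 24, 18, 17, 11, 7, 3}
insert 38 → {38, 37, 35, 33, 24, 18, 17, 11, 7, 3}
insert 22 → {38, 37, 35, 33, 24, 22, 18, 17, 11, 7, 3}
insert 6 → {38, 37, 35, 33, 24, 22, 18, 17, 11, 7, 6, 3}
insert 45 → {45, 38, 37, 35, 33, 24, 22, 18, 17, 11, 7, 6, 3}
insert 41 → {45, 41, 38, 37, 35, 33, 24, 22, 18, 17, 11, 7, 6, 3}
remove-max → 45; now {41, 38, 37, 35, 33, 24, 22, 18, 17, 11, 7, 6, 3}
insert 44 → {44, 41, 38, 37, 35, 33, 24, 22, 18, 17, 11, 7, 6, 3}
insert 42 → {44, 42, 41, 38, 37, 35, 33, 24, 22, 18, 17, 11, 7, 6, 3}
insert 30 → {44, 42, 41, 38, 37, 35, 33, 30, 24, 22, 18, 17, 11, 7, 6, 3}
insert 15 → {44, 42, 41, 38, 37, 35, 33, 30, 24, 22, 18, 17, 15, 11, 7, 6, 3}
insert 2 → {44, 42, 41, 38, 37, 35, 33, 30, 24, 22, 18, 17, 15, 11, 7, 6, 3, 2}
insert 26 → {44, 42, 41, 38, 37, 35, 33, 30, 26, 24, 22, 18, 17, 15, 11, 7, 6, 3, 2}
remove-max → 44; now {42, 41, 38, 37, 35, 33, 30, 26, 24, 22, 18, 17, 15, 11, 7, 6, 3, 2}
insert 23 → {42, 41, 38, 37, 35, 33, 30, 26, 24, 23, 22, 18, 17, 15, 11, 7, 6, 3, 2}
insert 5 → {42, 41, 38, 37, 35, 33, 30, 26, 24, 23, 22, 18, 17, 15, 11, 7, 6, 5, 3, 2}
insert 10 → {42, 41, 38, 37, 35, 33, 30, 26, 24, 23, 22, 18, 17, 15, 11, 10, 7, 6, 5, 3, 2}
remove-max → 42; now {41, 38, 37, 35, 33, 30, 26, 24, 23, 22, 18, 17, 15, 11, 10, 7, 6, 5, 3, 2}

priority queue: 43, 47, 46, 39, 45, 44, 42; FIFO queue: 43 → 7 → 3 → 11 → 24 → 47 → 46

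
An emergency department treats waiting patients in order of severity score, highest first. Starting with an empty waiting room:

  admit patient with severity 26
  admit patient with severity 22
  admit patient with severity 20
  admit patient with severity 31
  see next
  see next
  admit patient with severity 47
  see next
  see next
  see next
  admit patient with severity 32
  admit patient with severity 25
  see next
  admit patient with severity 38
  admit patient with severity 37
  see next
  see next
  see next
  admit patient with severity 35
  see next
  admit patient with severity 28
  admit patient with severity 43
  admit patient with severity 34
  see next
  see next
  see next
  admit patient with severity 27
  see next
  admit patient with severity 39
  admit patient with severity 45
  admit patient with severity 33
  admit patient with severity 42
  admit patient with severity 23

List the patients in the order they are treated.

31 → 26 → 47 → 22 → 20 → 32 → 38 → 37 → 25 → 35 → 43 → 34 → 28 → 27

insert 26 → {26}
insert 22 → {26, 22}
insert 20 → {26, 22, 20}
insert 31 → {31, 26, 22, 20}
see next → 31; now {26, 22, 20}
see next → 26; now {22, 20}
insert 47 → {47, 22, 20}
see next → 47; now {22, 20}
see next → 22; now {20}
see next → 20; now {}
insert 32 → {32}
insert 25 → {32, 25}
see next → 32; now {25}
insert 38 → {38, 25}
insert 37 → {38, 37, 25}
see next → 38; now {37, 25}
see next → 37; now {25}
see next → 25; now {}
insert 35 → {35}
see next → 35; now {}
insert 28 → {28}
insert 43 → {43, 28}
insert 34 → {43, 34, 28}
see next → 43; now {34, 28}
see next → 34; now {28}
see next → 28; now {}
insert 27 → {27}
see next → 27; now {}
insert 39 → {39}
insert 45 → {45, 39}
insert 33 → {45, 39, 33}
insert 42 → {45, 42, 39, 33}
insert 23 → {45, 42, 39, 33, 23}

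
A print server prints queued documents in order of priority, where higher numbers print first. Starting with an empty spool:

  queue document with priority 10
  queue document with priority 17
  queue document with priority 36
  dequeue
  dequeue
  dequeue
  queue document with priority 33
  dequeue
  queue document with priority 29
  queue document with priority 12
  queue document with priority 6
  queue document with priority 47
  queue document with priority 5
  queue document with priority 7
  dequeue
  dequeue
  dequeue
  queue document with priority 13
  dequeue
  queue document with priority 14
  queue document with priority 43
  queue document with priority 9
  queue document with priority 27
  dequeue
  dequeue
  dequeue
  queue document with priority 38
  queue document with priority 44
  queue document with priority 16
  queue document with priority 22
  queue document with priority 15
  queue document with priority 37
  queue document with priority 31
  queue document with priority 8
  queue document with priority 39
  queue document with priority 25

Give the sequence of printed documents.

[36, 17, 10, 33, 47, 29, 12, 13, 43, 27, 14]

insert 10 → {10}
insert 17 → {17, 10}
insert 36 → {36, 17, 10}
dequeue → 36; now {17, 10}
dequeue → 17; now {10}
dequeue → 10; now {}
insert 33 → {33}
dequeue → 33; now {}
insert 29 → {29}
insert 12 → {29, 12}
insert 6 → {29, 12, 6}
insert 47 → {47, 29, 12, 6}
insert 5 → {47, 29, 12, 6, 5}
insert 7 → {47, 29, 12, 7, 6, 5}
dequeue → 47; now {29, 12, 7, 6, 5}
dequeue → 29; now {12, 7, 6, 5}
dequeue → 12; now {7, 6, 5}
insert 13 → {13, 7, 6, 5}
dequeue → 13; now {7, 6, 5}
insert 14 → {14, 7, 6, 5}
insert 43 → {43, 14, 7, 6, 5}
insert 9 → {43, 14, 9, 7, 6, 5}
insert 27 → {43, 27, 14, 9, 7, 6, 5}
dequeue → 43; now {27, 14, 9, 7, 6, 5}
dequeue → 27; now {14, 9, 7, 6, 5}
dequeue → 14; now {9, 7, 6, 5}
insert 38 → {38, 9, 7, 6, 5}
insert 44 → {44, 38, 9, 7, 6, 5}
insert 16 → {44, 38, 16, 9, 7, 6, 5}
insert 22 → {44, 38, 22, 16, 9, 7, 6, 5}
insert 15 → {44, 38, 22, 16, 15, 9, 7, 6, 5}
insert 37 → {44, 38, 37, 22, 16, 15, 9, 7, 6, 5}
insert 31 → {44, 38, 37, 31, 22, 16, 15, 9, 7, 6, 5}
insert 8 → {44, 38, 37, 31, 22, 16, 15, 9, 8, 7, 6, 5}
insert 39 → {44, 39, 38, 37, 31, 22, 16, 15, 9, 8, 7, 6, 5}
insert 25 → {44, 39, 38, 37, 31, 25, 22, 16, 15, 9, 8, 7, 6, 5}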